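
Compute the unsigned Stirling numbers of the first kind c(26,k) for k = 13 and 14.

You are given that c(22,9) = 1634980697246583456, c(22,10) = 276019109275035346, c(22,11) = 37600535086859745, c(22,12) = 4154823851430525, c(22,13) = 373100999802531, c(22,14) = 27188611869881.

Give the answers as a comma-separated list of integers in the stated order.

480544558742733545125, 45145946926994481865

row 23: T[23][10]=22·276019109275035346+1634980697246583456=7707401101297361068  T[23][11]=22·37600535086859745+276019109275035346=1103230881185949736  T[23][12]=22·4154823851430525+37600535086859745=129006659818331295  T[23][13]=22·373100999802531+4154823851430525=12363045847086207  T[23][14]=22·27188611869881+373100999802531=971250460939913
row 24: T[24][11]=23·1103230881185949736+7707401101297361068=33081711368574204996  T[24][12]=23·129006659818331295+1103230881185949736=4070384057007569521  T[24][13]=23·12363045847086207+129006659818331295=413356714301314056  T[24][14]=23·971250460939913+12363045847086207=34701806448704206
row 25: T[25][12]=24·4070384057007569521+33081711368574204996=130770928736755873500  T[25][13]=24·413356714301314056+4070384057007569521=13990945200239106865  T[25][14]=24·34701806448704206+413356714301314056=1246200069070215000
row 26: T[26][13]=25·13990945200239106865+130770928736755873500=480544558742733545125  T[26][14]=25·1246200069070215000+13990945200239106865=45145946926994481865
Read c(26,13) = 480544558742733545125, c(26,14) = 45145946926994481865.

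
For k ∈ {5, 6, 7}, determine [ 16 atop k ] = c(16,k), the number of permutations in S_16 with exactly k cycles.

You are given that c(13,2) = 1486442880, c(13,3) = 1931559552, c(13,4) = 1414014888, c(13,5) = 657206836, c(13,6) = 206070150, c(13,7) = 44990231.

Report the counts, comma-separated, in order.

2706813345600, 1009672107080, 272803210680

r14: T_14,3=13×1931559552+1486442880=26596717056; T_14,4=13×1414014888+1931559552=20313753096; T_14,5=13×657206836+1414014888=9957703756; T_14,6=13×206070150+657206836=3336118786; T_14,7=13×44990231+206070150=790943153
r15: T_15,4=14×20313753096+26596717056=310989260400; T_15,5=14×9957703756+20313753096=159721605680; T_15,6=14×3336118786+9957703756=56663366760; T_15,7=14×790943153+3336118786=14409322928
r16: T_16,5=15×159721605680+310989260400=2706813345600; T_16,6=15×56663366760+159721605680=1009672107080; T_16,7=15×14409322928+56663366760=272803210680
Read c(16,5) = 2706813345600, c(16,6) = 1009672107080, c(16,7) = 272803210680.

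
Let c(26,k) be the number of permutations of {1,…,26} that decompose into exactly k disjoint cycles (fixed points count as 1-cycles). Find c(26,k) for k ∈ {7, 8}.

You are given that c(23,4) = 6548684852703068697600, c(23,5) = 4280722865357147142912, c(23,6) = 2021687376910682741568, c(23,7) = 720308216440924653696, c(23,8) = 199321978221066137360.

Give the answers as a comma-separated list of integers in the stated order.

13746468217967926978680000, 4144457803247115877036800

[24] T[24,5]:23*4280722865357147142912+6548684852703068697600=105005310755917452984576 · T[24,6]:23*2021687376910682741568+4280722865357147142912=50779532534302850198976 · T[24,7]:23*720308216440924653696+2021687376910682741568=18588776355051949776576 · T[24,8]:23*199321978221066137360+720308216440924653696=5304713715525445812976
[25] T[25,6]:24*50779532534302850198976+105005310755917452984576=1323714091579185857760000 · T[25,7]:24*18588776355051949776576+50779532534302850198976=496910165055549644836800 · T[25,8]:24*5304713715525445812976+18588776355051949776576=145901905527662649288000
[26] T[26,7]:25*496910165055549644836800+1323714091579185857760000=13746468217967926978680000 · T[26,8]:25*145901905527662649288000+496910165055549644836800=4144457803247115877036800
Read c(26,7) = 13746468217967926978680000, c(26,8) = 4144457803247115877036800.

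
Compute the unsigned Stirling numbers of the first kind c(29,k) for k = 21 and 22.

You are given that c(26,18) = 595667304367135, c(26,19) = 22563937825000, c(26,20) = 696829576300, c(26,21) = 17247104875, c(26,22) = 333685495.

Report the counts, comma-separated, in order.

4285624815406935, 123268226851770

r27: T_27,19=26×22563937825000+595667304367135=1182329687817135; T_27,20=26×696829576300+22563937825000=40681506808800; T_27,21=26×17247104875+696829576300=1145254303050; T_27,22=26×333685495+17247104875=25922927745
r28: T_28,20=27×40681506808800+1182329687817135=2280730371654735; T_28,21=27×1145254303050+40681506808800=71603372991150; T_28,22=27×25922927745+1145254303050=1845173352165
r29: T_29,21=28×71603372991150+2280730371654735=4285624815406935; T_29,22=28×1845173352165+71603372991150=123268226851770
Read c(29,21) = 4285624815406935, c(29,22) = 123268226851770.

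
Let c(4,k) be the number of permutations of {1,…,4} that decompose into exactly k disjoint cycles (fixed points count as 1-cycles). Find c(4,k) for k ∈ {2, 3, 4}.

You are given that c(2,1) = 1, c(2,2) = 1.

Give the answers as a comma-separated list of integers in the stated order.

11, 6, 1

r3: T_3,1=2×1+0=2; T_3,2=2×1+1=3; T_3,3=2×0+1=1
r4: T_4,2=3×3+2=11; T_4,3=3×1+3=6; T_4,4=3×0+1=1
Read c(4,2) = 11, c(4,3) = 6, c(4,4) = 1.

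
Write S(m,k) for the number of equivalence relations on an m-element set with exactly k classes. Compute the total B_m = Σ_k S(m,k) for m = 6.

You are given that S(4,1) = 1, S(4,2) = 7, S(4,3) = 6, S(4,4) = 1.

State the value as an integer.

[5] T[5,1]:1*1+0=1 · T[5,2]:2*7+1=15 · T[5,3]:3*6+7=25 · T[5,4]:4*1+6=10 · T[5,5]:5*0+1=1
[6] T[6,1]:1*1+0=1 · T[6,2]:2*15+1=31 · T[6,3]:3*25+15=90 · T[6,4]:4*10+25=65 · T[6,5]:5*1+10=15 · T[6,6]:6*0+1=1
B_6 = ΣS(6,k) = 1+31+90+65+15+1 = 203

203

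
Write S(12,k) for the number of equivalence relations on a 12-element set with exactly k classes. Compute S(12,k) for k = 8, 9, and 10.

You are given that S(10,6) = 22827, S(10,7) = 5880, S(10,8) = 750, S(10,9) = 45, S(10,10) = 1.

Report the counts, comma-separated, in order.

159027, 22275, 1705

r11: T_11,7=7×5880+22827=63987; T_11,8=8×750+5880=11880; T_11,9=9×45+750=1155; T_11,10=10×1+45=55
r12: T_12,8=8×11880+63987=159027; T_12,9=9×1155+11880=22275; T_12,10=10×55+1155=1705
Read S(12,8) = 159027, S(12,9) = 22275, S(12,10) = 1705.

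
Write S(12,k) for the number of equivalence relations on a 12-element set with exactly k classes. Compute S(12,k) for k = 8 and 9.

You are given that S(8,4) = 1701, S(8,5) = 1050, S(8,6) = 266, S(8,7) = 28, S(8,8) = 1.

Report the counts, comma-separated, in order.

159027, 22275

row 9: T[9][5]=5·1050+1701=6951  T[9][6]=6·266+1050=2646  T[9][7]=7·28+266=462  T[9][8]=8·1+28=36  T[9][9]=9·0+1=1
row 10: T[10][6]=6·2646+6951=22827  T[10][7]=7·462+2646=5880  T[10][8]=8·36+462=750  T[10][9]=9·1+36=45
row 11: T[11][7]=7·5880+22827=63987  T[11][8]=8·750+5880=11880  T[11][9]=9·45+750=1155
row 12: T[12][8]=8·11880+63987=159027  T[12][9]=9·1155+11880=22275
Read S(12,8) = 159027, S(12,9) = 22275.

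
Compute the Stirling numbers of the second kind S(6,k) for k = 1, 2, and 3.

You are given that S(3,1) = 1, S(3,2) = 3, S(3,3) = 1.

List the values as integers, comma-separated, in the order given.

r4: T_4,1=1×1+0=1; T_4,2=2×3+1=7; T_4,3=3×1+3=6
r5: T_5,1=1×1+0=1; T_5,2=2×7+1=15; T_5,3=3×6+7=25
r6: T_6,1=1×1+0=1; T_6,2=2×15+1=31; T_6,3=3×25+15=90
Read S(6,1) = 1, S(6,2) = 31, S(6,3) = 90.

1, 31, 90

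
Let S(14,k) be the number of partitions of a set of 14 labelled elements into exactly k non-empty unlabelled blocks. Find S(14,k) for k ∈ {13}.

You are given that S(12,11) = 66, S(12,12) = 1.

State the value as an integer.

i=13: T(13,12)=66+12·1=78 | T(13,13)=1+13·0=1
i=14: T(14,13)=78+13·1=91
Read S(14,13) = 91.

91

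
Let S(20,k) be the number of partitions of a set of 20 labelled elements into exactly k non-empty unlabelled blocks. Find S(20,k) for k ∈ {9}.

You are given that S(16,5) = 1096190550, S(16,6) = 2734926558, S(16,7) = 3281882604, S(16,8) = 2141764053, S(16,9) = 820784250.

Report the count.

12011282644725

@17  (17,6):2734926558·6+1096190550→17505749898, (17,7):3281882604·7+2734926558→25708104786, (17,8):2141764053·8+3281882604→20415995028, (17,9):820784250·9+2141764053→9528822303
@18  (18,7):25708104786·7+17505749898→197462483400, (18,8):20415995028·8+25708104786→189036065010, (18,9):9528822303·9+20415995028→106175395755
@19  (19,8):189036065010·8+197462483400→1709751003480, (19,9):106175395755·9+189036065010→1144614626805
@20  (20,9):1144614626805·9+1709751003480→12011282644725
Read S(20,9) = 12011282644725.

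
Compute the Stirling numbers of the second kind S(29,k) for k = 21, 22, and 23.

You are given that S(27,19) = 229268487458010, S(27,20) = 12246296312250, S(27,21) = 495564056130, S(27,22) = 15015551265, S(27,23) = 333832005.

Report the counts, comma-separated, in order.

r28: T_28,20=20×12246296312250+229268487458010=474194413703010; T_28,21=21×495564056130+12246296312250=22653141490980; T_28,22=22×15015551265+495564056130=825906183960; T_28,23=23×333832005+15015551265=22693687380
r29: T_29,21=21×22653141490980+474194413703010=949910385013590; T_29,22=22×825906183960+22653141490980=40823077538100; T_29,23=23×22693687380+825906183960=1347860993700
Read S(29,21) = 949910385013590, S(29,22) = 40823077538100, S(29,23) = 1347860993700.

949910385013590, 40823077538100, 1347860993700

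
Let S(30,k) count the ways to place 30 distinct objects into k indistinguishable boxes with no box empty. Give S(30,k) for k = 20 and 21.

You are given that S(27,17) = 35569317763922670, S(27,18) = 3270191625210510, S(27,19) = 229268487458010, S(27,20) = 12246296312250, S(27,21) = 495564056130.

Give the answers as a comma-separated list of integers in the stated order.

581535955088511150, 37058299246258290

[28] T[28,18]:18*3270191625210510+35569317763922670=94432767017711850 · T[28,19]:19*229268487458010+3270191625210510=7626292886912700 · T[28,20]:20*12246296312250+229268487458010=474194413703010 · T[28,21]:21*495564056130+12246296312250=22653141490980
[29] T[29,19]:19*7626292886912700+94432767017711850=239332331869053150 · T[29,20]:20*474194413703010+7626292886912700=17110181160972900 · T[29,21]:21*22653141490980+474194413703010=949910385013590
[30] T[30,20]:20*17110181160972900+239332331869053150=581535955088511150 · T[30,21]:21*949910385013590+17110181160972900=37058299246258290
Read S(30,20) = 581535955088511150, S(30,21) = 37058299246258290.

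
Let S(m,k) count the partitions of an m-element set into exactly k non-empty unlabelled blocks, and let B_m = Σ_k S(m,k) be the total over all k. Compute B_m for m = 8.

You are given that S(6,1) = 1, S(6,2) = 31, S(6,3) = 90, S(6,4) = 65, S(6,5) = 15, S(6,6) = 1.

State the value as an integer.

row 7: T[7][1]=1·1+0=1  T[7][2]=2·31+1=63  T[7][3]=3·90+31=301  T[7][4]=4·65+90=350  T[7][5]=5·15+65=140  T[7][6]=6·1+15=21  T[7][7]=7·0+1=1
row 8: T[8][1]=1·1+0=1  T[8][2]=2·63+1=127  T[8][3]=3·301+63=966  T[8][4]=4·350+301=1701  T[8][5]=5·140+350=1050  T[8][6]=6·21+140=266  T[8][7]=7·1+21=28  T[8][8]=8·0+1=1
B_8 = ΣS(8,k) = 1+127+966+1701+1050+266+28+1 = 4140

4140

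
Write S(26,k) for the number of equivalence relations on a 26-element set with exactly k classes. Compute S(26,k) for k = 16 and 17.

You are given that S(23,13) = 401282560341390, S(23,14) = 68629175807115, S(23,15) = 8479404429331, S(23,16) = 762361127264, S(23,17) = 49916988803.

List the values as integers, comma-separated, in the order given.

12725877242482560, 1343731795378830

@24  (24,14):68629175807115·14+401282560341390→1362091021641000, (24,15):8479404429331·15+68629175807115→195820242247080, (24,16):762361127264·16+8479404429331→20677182465555, (24,17):49916988803·17+762361127264→1610949936915
@25  (25,15):195820242247080·15+1362091021641000→4299394655347200, (25,16):20677182465555·16+195820242247080→526655161695960, (25,17):1610949936915·17+20677182465555→48063331393110
@26  (26,16):526655161695960·16+4299394655347200→12725877242482560, (26,17):48063331393110·17+526655161695960→1343731795378830
Read S(26,16) = 12725877242482560, S(26,17) = 1343731795378830.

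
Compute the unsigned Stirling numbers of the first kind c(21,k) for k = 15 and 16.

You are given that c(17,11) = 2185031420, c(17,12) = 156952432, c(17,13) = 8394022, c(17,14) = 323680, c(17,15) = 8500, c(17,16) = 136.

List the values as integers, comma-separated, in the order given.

40171771630, 1672280820

r18: T_18,12=17×156952432+2185031420=4853222764; T_18,13=17×8394022+156952432=299650806; T_18,14=17×323680+8394022=13896582; T_18,15=17×8500+323680=468180; T_18,16=17×136+8500=10812
r19: T_19,13=18×299650806+4853222764=10246937272; T_19,14=18×13896582+299650806=549789282; T_19,15=18×468180+13896582=22323822; T_19,16=18×10812+468180=662796
r20: T_20,14=19×549789282+10246937272=20692933630; T_20,15=19×22323822+549789282=973941900; T_20,16=19×662796+22323822=34916946
r21: T_21,15=20×973941900+20692933630=40171771630; T_21,16=20×34916946+973941900=1672280820
Read c(21,15) = 40171771630, c(21,16) = 1672280820.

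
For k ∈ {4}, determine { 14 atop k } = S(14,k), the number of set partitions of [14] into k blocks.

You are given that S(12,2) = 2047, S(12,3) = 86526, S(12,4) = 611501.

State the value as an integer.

10391745

[13] T[13,3]:3*86526+2047=261625 · T[13,4]:4*611501+86526=2532530
[14] T[14,4]:4*2532530+261625=10391745
Read S(14,4) = 10391745.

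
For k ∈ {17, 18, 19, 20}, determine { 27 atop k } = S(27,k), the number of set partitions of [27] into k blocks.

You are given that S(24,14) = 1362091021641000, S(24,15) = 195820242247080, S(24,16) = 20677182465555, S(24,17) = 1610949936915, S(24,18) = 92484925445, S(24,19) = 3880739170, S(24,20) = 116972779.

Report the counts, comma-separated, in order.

35569317763922670, 3270191625210510, 229268487458010, 12246296312250

@25  (25,15):195820242247080·15+1362091021641000→4299394655347200, (25,16):20677182465555·16+195820242247080→526655161695960, (25,17):1610949936915·17+20677182465555→48063331393110, (25,18):92484925445·18+1610949936915→3275678594925, (25,19):3880739170·19+92484925445→166218969675, (25,20):116972779·20+3880739170→6220194750
@26  (26,16):526655161695960·16+4299394655347200→12725877242482560, (26,17):48063331393110·17+526655161695960→1343731795378830, (26,18):3275678594925·18+48063331393110→107025546101760, (26,19):166218969675·19+3275678594925→6433839018750, (26,20):6220194750·20+166218969675→290622864675
@27  (27,17):1343731795378830·17+12725877242482560→35569317763922670, (27,18):107025546101760·18+1343731795378830→3270191625210510, (27,19):6433839018750·19+107025546101760→229268487458010, (27,20):290622864675·20+6433839018750→12246296312250
Read S(27,17) = 35569317763922670, S(27,18) = 3270191625210510, S(27,19) = 229268487458010, S(27,20) = 12246296312250.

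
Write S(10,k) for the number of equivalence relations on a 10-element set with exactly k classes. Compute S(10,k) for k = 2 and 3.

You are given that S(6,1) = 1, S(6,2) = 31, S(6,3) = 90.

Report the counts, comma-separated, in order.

511, 9330

i=7: T(7,1)=0+1·1=1 | T(7,2)=1+2·31=63 | T(7,3)=31+3·90=301
i=8: T(8,1)=0+1·1=1 | T(8,2)=1+2·63=127 | T(8,3)=63+3·301=966
i=9: T(9,1)=0+1·1=1 | T(9,2)=1+2·127=255 | T(9,3)=127+3·966=3025
i=10: T(10,2)=1+2·255=511 | T(10,3)=255+3·3025=9330
Read S(10,2) = 511, S(10,3) = 9330.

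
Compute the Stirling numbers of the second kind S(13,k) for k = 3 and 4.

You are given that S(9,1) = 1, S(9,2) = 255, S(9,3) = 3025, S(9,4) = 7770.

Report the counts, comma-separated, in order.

261625, 2532530

@10  (10,1):1·1+0→1, (10,2):255·2+1→511, (10,3):3025·3+255→9330, (10,4):7770·4+3025→34105
@11  (11,1):1·1+0→1, (11,2):511·2+1→1023, (11,3):9330·3+511→28501, (11,4):34105·4+9330→145750
@12  (12,2):1023·2+1→2047, (12,3):28501·3+1023→86526, (12,4):145750·4+28501→611501
@13  (13,3):86526·3+2047→261625, (13,4):611501·4+86526→2532530
Read S(13,3) = 261625, S(13,4) = 2532530.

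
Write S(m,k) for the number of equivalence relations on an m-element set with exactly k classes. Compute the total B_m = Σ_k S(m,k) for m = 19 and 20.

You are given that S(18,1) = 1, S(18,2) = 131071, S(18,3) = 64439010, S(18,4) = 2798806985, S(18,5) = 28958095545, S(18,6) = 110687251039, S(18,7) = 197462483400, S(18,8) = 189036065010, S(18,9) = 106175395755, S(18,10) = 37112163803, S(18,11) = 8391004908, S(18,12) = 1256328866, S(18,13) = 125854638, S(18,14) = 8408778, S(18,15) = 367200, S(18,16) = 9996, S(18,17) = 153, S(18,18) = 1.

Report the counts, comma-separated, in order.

@19  (19,1):1·1+0→1, (19,2):131071·2+1→262143, (19,3):64439010·3+131071→193448101, (19,4):2798806985·4+64439010→11259666950, (19,5):28958095545·5+2798806985→147589284710, (19,6):110687251039·6+28958095545→693081601779, (19,7):197462483400·7+110687251039→1492924634839, (19,8):189036065010·8+197462483400→1709751003480, (19,9):106175395755·9+189036065010→1144614626805, (19,10):37112163803·10+106175395755→477297033785, (19,11):8391004908·11+37112163803→129413217791, (19,12):1256328866·12+8391004908→23466951300, (19,13):125854638·13+1256328866→2892439160, (19,14):8408778·14+125854638→243577530, (19,15):367200·15+8408778→13916778, (19,16):9996·16+367200→527136, (19,17):153·17+9996→12597, (19,18):1·18+153→171, (19,19):0·19+1→1
@20  (20,1):1·1+0→1, (20,2):262143·2+1→524287, (20,3):193448101·3+262143→580606446, (20,4):11259666950·4+193448101→45232115901, (20,5):147589284710·5+11259666950→749206090500, (20,6):693081601779·6+147589284710→4306078895384, (20,7):1492924634839·7+693081601779→11143554045652, (20,8):1709751003480·8+1492924634839→15170932662679, (20,9):1144614626805·9+1709751003480→12011282644725, (20,10):477297033785·10+1144614626805→5917584964655, (20,11):129413217791·11+477297033785→1900842429486, (20,12):23466951300·12+129413217791→411016633391, (20,13):2892439160·13+23466951300→61068660380, (20,14):243577530·14+2892439160→6302524580, (20,15):13916778·15+243577530→452329200, (20,16):527136·16+13916778→22350954, (20,17):12597·17+527136→741285, (20,18):171·18+12597→15675, (20,19):1·19+171→190, (20,20):0·20+1→1
B_19 = ΣS(19,k) = 1+262143+193448101+11259666950+147589284710+693081601779+1492924634839+1709751003480+1144614626805+477297033785+129413217791+23466951300+2892439160+243577530+13916778+527136+12597+171+1 = 5832742205057
B_20 = ΣS(20,k) = 1+524287+580606446+45232115901+749206090500+4306078895384+11143554045652+15170932662679+12011282644725+5917584964655+1900842429486+411016633391+61068660380+6302524580+452329200+22350954+741285+15675+190+1 = 51724158235372

5832742205057, 51724158235372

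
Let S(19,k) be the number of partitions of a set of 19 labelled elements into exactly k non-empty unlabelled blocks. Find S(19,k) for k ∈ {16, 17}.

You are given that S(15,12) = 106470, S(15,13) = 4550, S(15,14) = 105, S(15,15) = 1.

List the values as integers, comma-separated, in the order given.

527136, 12597

row 16: T[16][13]=13·4550+106470=165620  T[16][14]=14·105+4550=6020  T[16][15]=15·1+105=120  T[16][16]=16·0+1=1
row 17: T[17][14]=14·6020+165620=249900  T[17][15]=15·120+6020=7820  T[17][16]=16·1+120=136  T[17][17]=17·0+1=1
row 18: T[18][15]=15·7820+249900=367200  T[18][16]=16·136+7820=9996  T[18][17]=17·1+136=153
row 19: T[19][16]=16·9996+367200=527136  T[19][17]=17·153+9996=12597
Read S(19,16) = 527136, S(19,17) = 12597.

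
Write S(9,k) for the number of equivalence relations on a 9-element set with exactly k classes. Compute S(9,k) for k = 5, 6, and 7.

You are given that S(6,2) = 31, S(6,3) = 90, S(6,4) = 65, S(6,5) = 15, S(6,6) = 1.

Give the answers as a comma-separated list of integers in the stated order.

6951, 2646, 462

@7  (7,3):90·3+31→301, (7,4):65·4+90→350, (7,5):15·5+65→140, (7,6):1·6+15→21, (7,7):0·7+1→1
@8  (8,4):350·4+301→1701, (8,5):140·5+350→1050, (8,6):21·6+140→266, (8,7):1·7+21→28
@9  (9,5):1050·5+1701→6951, (9,6):266·6+1050→2646, (9,7):28·7+266→462
Read S(9,5) = 6951, S(9,6) = 2646, S(9,7) = 462.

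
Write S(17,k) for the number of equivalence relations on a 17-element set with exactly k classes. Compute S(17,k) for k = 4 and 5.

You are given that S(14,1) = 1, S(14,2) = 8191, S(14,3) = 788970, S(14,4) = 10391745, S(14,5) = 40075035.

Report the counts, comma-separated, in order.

694337290, 5652751651

[15] T[15,2]:2*8191+1=16383 · T[15,3]:3*788970+8191=2375101 · T[15,4]:4*10391745+788970=42355950 · T[15,5]:5*40075035+10391745=210766920
[16] T[16,3]:3*2375101+16383=7141686 · T[16,4]:4*42355950+2375101=171798901 · T[16,5]:5*210766920+42355950=1096190550
[17] T[17,4]:4*171798901+7141686=694337290 · T[17,5]:5*1096190550+171798901=5652751651
Read S(17,4) = 694337290, S(17,5) = 5652751651.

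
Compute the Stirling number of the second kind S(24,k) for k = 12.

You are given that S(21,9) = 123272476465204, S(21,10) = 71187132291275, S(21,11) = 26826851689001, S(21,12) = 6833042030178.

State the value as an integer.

24930204590758260

i=22: T(22,10)=123272476465204+10·71187132291275=835143799377954 | T(22,11)=71187132291275+11·26826851689001=366282500870286 | T(22,12)=26826851689001+12·6833042030178=108823356051137
i=23: T(23,11)=835143799377954+11·366282500870286=4864251308951100 | T(23,12)=366282500870286+12·108823356051137=1672162773483930
i=24: T(24,12)=4864251308951100+12·1672162773483930=24930204590758260
Read S(24,12) = 24930204590758260.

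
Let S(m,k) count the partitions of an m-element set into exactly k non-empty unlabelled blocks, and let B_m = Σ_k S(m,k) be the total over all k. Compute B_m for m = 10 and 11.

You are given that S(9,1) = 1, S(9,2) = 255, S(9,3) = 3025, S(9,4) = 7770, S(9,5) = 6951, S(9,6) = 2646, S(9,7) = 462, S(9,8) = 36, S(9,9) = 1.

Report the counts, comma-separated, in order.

[10] T[10,1]:1*1+0=1 · T[10,2]:2*255+1=511 · T[10,3]:3*3025+255=9330 · T[10,4]:4*7770+3025=34105 · T[10,5]:5*6951+7770=42525 · T[10,6]:6*2646+6951=22827 · T[10,7]:7*462+2646=5880 · T[10,8]:8*36+462=750 · T[10,9]:9*1+36=45 · T[10,10]:10*0+1=1
[11] T[11,1]:1*1+0=1 · T[11,2]:2*511+1=1023 · T[11,3]:3*9330+511=28501 · T[11,4]:4*34105+9330=145750 · T[11,5]:5*42525+34105=246730 · T[11,6]:6*22827+42525=179487 · T[11,7]:7*5880+22827=63987 · T[11,8]:8*750+5880=11880 · T[11,9]:9*45+750=1155 · T[11,10]:10*1+45=55 · T[11,11]:11*0+1=1
B_10 = ΣS(10,k) = 1+511+9330+34105+42525+22827+5880+750+45+1 = 115975
B_11 = ΣS(11,k) = 1+1023+28501+145750+246730+179487+63987+11880+1155+55+1 = 678570

115975, 678570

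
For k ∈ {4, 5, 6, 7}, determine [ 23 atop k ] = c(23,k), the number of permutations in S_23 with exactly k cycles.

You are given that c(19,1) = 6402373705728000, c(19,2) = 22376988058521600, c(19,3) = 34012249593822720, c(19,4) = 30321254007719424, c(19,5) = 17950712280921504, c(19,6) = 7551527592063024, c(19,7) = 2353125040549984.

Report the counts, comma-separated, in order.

6548684852703068697600, 4280722865357147142912, 2021687376910682741568, 720308216440924653696

r20: T_20,1=19×6402373705728000+0=121645100408832000; T_20,2=19×22376988058521600+6402373705728000=431565146817638400; T_20,3=19×34012249593822720+22376988058521600=668609730341153280; T_20,4=19×30321254007719424+34012249593822720=610116075740491776; T_20,5=19×17950712280921504+30321254007719424=371384787345228000; T_20,6=19×7551527592063024+17950712280921504=161429736530118960; T_20,7=19×2353125040549984+7551527592063024=52260903362512720
r21: T_21,2=20×431565146817638400+121645100408832000=8752948036761600000; T_21,3=20×668609730341153280+431565146817638400=13803759753640704000; T_21,4=20×610116075740491776+668609730341153280=12870931245150988800; T_21,5=20×371384787345228000+610116075740491776=8037811822645051776; T_21,6=20×161429736530118960+371384787345228000=3599979517947607200; T_21,7=20×52260903362512720+161429736530118960=1206647803780373360
r22: T_22,3=21×13803759753640704000+8752948036761600000=298631902863216384000; T_22,4=21×12870931245150988800+13803759753640704000=284093315901811468800; T_22,5=21×8037811822645051776+12870931245150988800=181664979520697076096; T_22,6=21×3599979517947607200+8037811822645051776=83637381699544802976; T_22,7=21×1206647803780373360+3599979517947607200=28939583397335447760
r23: T_23,4=22×284093315901811468800+298631902863216384000=6548684852703068697600; T_23,5=22×181664979520697076096+284093315901811468800=4280722865357147142912; T_23,6=22×83637381699544802976+181664979520697076096=2021687376910682741568; T_23,7=22×28939583397335447760+83637381699544802976=720308216440924653696
Read c(23,4) = 6548684852703068697600, c(23,5) = 4280722865357147142912, c(23,6) = 2021687376910682741568, c(23,7) = 720308216440924653696.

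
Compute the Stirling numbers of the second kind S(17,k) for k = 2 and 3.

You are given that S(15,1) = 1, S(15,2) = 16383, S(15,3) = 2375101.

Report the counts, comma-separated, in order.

@16  (16,1):1·1+0→1, (16,2):16383·2+1→32767, (16,3):2375101·3+16383→7141686
@17  (17,2):32767·2+1→65535, (17,3):7141686·3+32767→21457825
Read S(17,2) = 65535, S(17,3) = 21457825.

65535, 21457825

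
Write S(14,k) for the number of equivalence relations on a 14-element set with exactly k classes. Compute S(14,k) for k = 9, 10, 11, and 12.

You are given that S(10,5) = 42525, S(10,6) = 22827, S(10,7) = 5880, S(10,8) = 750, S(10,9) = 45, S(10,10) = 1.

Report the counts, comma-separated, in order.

[11] T[11,6]:6*22827+42525=179487 · T[11,7]:7*5880+22827=63987 · T[11,8]:8*750+5880=11880 · T[11,9]:9*45+750=1155 · T[11,10]:10*1+45=55 · T[11,11]:11*0+1=1
[12] T[12,7]:7*63987+179487=627396 · T[12,8]:8*11880+63987=159027 · T[12,9]:9*1155+11880=22275 · T[12,10]:10*55+1155=1705 · T[12,11]:11*1+55=66 · T[12,12]:12*0+1=1
[13] T[13,8]:8*159027+627396=1899612 · T[13,9]:9*22275+159027=359502 · T[13,10]:10*1705+22275=39325 · T[13,11]:11*66+1705=2431 · T[13,12]:12*1+66=78
[14] T[14,9]:9*359502+1899612=5135130 · T[14,10]:10*39325+359502=752752 · T[14,11]:11*2431+39325=66066 · T[14,12]:12*78+2431=3367
Read S(14,9) = 5135130, S(14,10) = 752752, S(14,11) = 66066, S(14,12) = 3367.

5135130, 752752, 66066, 3367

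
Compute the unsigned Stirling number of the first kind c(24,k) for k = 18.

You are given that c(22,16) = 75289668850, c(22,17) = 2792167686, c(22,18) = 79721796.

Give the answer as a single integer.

241276443496

row 23: T[23][17]=22·2792167686+75289668850=136717357942  T[23][18]=22·79721796+2792167686=4546047198
row 24: T[24][18]=23·4546047198+136717357942=241276443496
Read c(24,18) = 241276443496.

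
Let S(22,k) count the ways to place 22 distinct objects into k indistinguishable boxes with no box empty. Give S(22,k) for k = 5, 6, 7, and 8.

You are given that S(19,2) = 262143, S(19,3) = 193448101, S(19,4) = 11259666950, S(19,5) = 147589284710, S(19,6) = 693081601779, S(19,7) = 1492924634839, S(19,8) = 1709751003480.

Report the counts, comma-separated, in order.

19137821912055, 163305339345225, 602762379967440, 1142399079991620

row 20: T[20][3]=3·193448101+262143=580606446  T[20][4]=4·11259666950+193448101=45232115901  T[20][5]=5·147589284710+11259666950=749206090500  T[20][6]=6·693081601779+147589284710=4306078895384  T[20][7]=7·1492924634839+693081601779=11143554045652  T[20][8]=8·1709751003480+1492924634839=15170932662679
row 21: T[21][4]=4·45232115901+580606446=181509070050  T[21][5]=5·749206090500+45232115901=3791262568401  T[21][6]=6·4306078895384+749206090500=26585679462804  T[21][7]=7·11143554045652+4306078895384=82310957214948  T[21][8]=8·15170932662679+11143554045652=132511015347084
row 22: T[22][5]=5·3791262568401+181509070050=19137821912055  T[22][6]=6·26585679462804+3791262568401=163305339345225  T[22][7]=7·82310957214948+26585679462804=602762379967440  T[22][8]=8·132511015347084+82310957214948=1142399079991620
Read S(22,5) = 19137821912055, S(22,6) = 163305339345225, S(22,7) = 602762379967440, S(22,8) = 1142399079991620.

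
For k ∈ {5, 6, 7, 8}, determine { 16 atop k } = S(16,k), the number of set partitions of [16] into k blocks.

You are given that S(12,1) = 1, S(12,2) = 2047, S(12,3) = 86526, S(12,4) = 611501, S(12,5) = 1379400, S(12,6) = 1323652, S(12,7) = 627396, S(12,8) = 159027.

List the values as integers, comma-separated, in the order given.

1096190550, 2734926558, 3281882604, 2141764053

@13  (13,2):2047·2+1→4095, (13,3):86526·3+2047→261625, (13,4):611501·4+86526→2532530, (13,5):1379400·5+611501→7508501, (13,6):1323652·6+1379400→9321312, (13,7):627396·7+1323652→5715424, (13,8):159027·8+627396→1899612
@14  (14,3):261625·3+4095→788970, (14,4):2532530·4+261625→10391745, (14,5):7508501·5+2532530→40075035, (14,6):9321312·6+7508501→63436373, (14,7):5715424·7+9321312→49329280, (14,8):1899612·8+5715424→20912320
@15  (15,4):10391745·4+788970→42355950, (15,5):40075035·5+10391745→210766920, (15,6):63436373·6+40075035→420693273, (15,7):49329280·7+63436373→408741333, (15,8):20912320·8+49329280→216627840
@16  (16,5):210766920·5+42355950→1096190550, (16,6):420693273·6+210766920→2734926558, (16,7):408741333·7+420693273→3281882604, (16,8):216627840·8+408741333→2141764053
Read S(16,5) = 1096190550, S(16,6) = 2734926558, S(16,7) = 3281882604, S(16,8) = 2141764053.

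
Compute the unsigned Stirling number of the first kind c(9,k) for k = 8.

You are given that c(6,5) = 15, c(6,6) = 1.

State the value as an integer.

36

[7] T[7,6]:6*1+15=21 · T[7,7]:6*0+1=1
[8] T[8,7]:7*1+21=28 · T[8,8]:7*0+1=1
[9] T[9,8]:8*1+28=36
Read c(9,8) = 36.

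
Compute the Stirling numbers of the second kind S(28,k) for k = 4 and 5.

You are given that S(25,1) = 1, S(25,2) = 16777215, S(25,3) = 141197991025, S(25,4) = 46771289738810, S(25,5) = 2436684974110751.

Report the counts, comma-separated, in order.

r26: T_26,2=2×16777215+1=33554431; T_26,3=3×141197991025+16777215=423610750290; T_26,4=4×46771289738810+141197991025=187226356946265; T_26,5=5×2436684974110751+46771289738810=12230196160292565
r27: T_27,3=3×423610750290+33554431=1270865805301; T_27,4=4×187226356946265+423610750290=749329038535350; T_27,5=5×12230196160292565+187226356946265=61338207158409090
r28: T_28,4=4×749329038535350+1270865805301=2998587019946701; T_28,5=5×61338207158409090+749329038535350=307440364830580800
Read S(28,4) = 2998587019946701, S(28,5) = 307440364830580800.

2998587019946701, 307440364830580800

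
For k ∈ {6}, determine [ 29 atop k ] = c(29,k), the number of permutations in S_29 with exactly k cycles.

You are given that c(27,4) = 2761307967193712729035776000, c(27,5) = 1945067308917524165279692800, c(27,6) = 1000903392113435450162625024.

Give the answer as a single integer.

866422974395414742142363398144

@28  (28,5):1945067308917524165279692800·27+2761307967193712729035776000→55278125307966865191587481600, (28,6):1000903392113435450162625024·27+1945067308917524165279692800→28969458895980281319670568448
@29  (29,6):28969458895980281319670568448·28+55278125307966865191587481600→866422974395414742142363398144
Read c(29,6) = 866422974395414742142363398144.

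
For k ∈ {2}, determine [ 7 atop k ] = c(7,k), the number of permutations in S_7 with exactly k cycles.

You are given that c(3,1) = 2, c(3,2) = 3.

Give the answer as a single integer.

@4  (4,1):2·3+0→6, (4,2):3·3+2→11
@5  (5,1):6·4+0→24, (5,2):11·4+6→50
@6  (6,1):24·5+0→120, (6,2):50·5+24→274
@7  (7,2):274·6+120→1764
Read c(7,2) = 1764.

1764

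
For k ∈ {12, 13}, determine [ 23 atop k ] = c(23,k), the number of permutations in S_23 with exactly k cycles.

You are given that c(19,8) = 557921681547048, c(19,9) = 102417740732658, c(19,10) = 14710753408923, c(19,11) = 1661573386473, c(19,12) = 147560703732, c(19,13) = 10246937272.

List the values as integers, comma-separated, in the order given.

i=20: T(20,9)=557921681547048+19·102417740732658=2503858755467550 | T(20,10)=102417740732658+19·14710753408923=381922055502195 | T(20,11)=14710753408923+19·1661573386473=46280647751910 | T(20,12)=1661573386473+19·147560703732=4465226757381 | T(20,13)=147560703732+19·10246937272=342252511900
i=21: T(21,10)=2503858755467550+20·381922055502195=10142299865511450 | T(21,11)=381922055502195+20·46280647751910=1307535010540395 | T(21,12)=46280647751910+20·4465226757381=135585182899530 | T(21,13)=4465226757381+20·342252511900=11310276995381
i=22: T(22,11)=10142299865511450+21·1307535010540395=37600535086859745 | T(22,12)=1307535010540395+21·135585182899530=4154823851430525 | T(22,13)=135585182899530+21·11310276995381=373100999802531
i=23: T(23,12)=37600535086859745+22·4154823851430525=129006659818331295 | T(23,13)=4154823851430525+22·373100999802531=12363045847086207
Read c(23,12) = 129006659818331295, c(23,13) = 12363045847086207.

129006659818331295, 12363045847086207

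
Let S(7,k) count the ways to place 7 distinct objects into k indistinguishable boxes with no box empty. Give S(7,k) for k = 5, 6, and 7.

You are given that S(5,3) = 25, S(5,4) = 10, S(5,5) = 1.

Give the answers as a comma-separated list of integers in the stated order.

r6: T_6,4=4×10+25=65; T_6,5=5×1+10=15; T_6,6=6×0+1=1
r7: T_7,5=5×15+65=140; T_7,6=6×1+15=21; T_7,7=7×0+1=1
Read S(7,5) = 140, S(7,6) = 21, S(7,7) = 1.

140, 21, 1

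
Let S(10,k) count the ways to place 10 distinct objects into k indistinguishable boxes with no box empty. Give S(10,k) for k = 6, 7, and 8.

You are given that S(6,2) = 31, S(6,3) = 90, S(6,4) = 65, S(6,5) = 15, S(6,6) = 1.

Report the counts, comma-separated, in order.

22827, 5880, 750

@7  (7,3):90·3+31→301, (7,4):65·4+90→350, (7,5):15·5+65→140, (7,6):1·6+15→21, (7,7):0·7+1→1
@8  (8,4):350·4+301→1701, (8,5):140·5+350→1050, (8,6):21·6+140→266, (8,7):1·7+21→28, (8,8):0·8+1→1
@9  (9,5):1050·5+1701→6951, (9,6):266·6+1050→2646, (9,7):28·7+266→462, (9,8):1·8+28→36
@10  (10,6):2646·6+6951→22827, (10,7):462·7+2646→5880, (10,8):36·8+462→750
Read S(10,6) = 22827, S(10,7) = 5880, S(10,8) = 750.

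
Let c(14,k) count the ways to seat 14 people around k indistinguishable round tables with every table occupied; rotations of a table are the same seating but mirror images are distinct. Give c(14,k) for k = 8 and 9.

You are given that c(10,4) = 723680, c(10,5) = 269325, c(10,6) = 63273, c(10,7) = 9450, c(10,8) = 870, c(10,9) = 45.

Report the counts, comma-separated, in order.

@11  (11,5):269325·10+723680→3416930, (11,6):63273·10+269325→902055, (11,7):9450·10+63273→157773, (11,8):870·10+9450→18150, (11,9):45·10+870→1320
@12  (12,6):902055·11+3416930→13339535, (12,7):157773·11+902055→2637558, (12,8):18150·11+157773→357423, (12,9):1320·11+18150→32670
@13  (13,7):2637558·12+13339535→44990231, (13,8):357423·12+2637558→6926634, (13,9):32670·12+357423→749463
@14  (14,8):6926634·13+44990231→135036473, (14,9):749463·13+6926634→16669653
Read c(14,8) = 135036473, c(14,9) = 16669653.

135036473, 16669653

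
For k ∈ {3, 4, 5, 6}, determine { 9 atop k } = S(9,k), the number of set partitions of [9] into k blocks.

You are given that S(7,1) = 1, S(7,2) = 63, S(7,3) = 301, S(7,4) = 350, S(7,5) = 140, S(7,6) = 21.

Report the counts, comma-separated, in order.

i=8: T(8,2)=1+2·63=127 | T(8,3)=63+3·301=966 | T(8,4)=301+4·350=1701 | T(8,5)=350+5·140=1050 | T(8,6)=140+6·21=266
i=9: T(9,3)=127+3·966=3025 | T(9,4)=966+4·1701=7770 | T(9,5)=1701+5·1050=6951 | T(9,6)=1050+6·266=2646
Read S(9,3) = 3025, S(9,4) = 7770, S(9,5) = 6951, S(9,6) = 2646.

3025, 7770, 6951, 2646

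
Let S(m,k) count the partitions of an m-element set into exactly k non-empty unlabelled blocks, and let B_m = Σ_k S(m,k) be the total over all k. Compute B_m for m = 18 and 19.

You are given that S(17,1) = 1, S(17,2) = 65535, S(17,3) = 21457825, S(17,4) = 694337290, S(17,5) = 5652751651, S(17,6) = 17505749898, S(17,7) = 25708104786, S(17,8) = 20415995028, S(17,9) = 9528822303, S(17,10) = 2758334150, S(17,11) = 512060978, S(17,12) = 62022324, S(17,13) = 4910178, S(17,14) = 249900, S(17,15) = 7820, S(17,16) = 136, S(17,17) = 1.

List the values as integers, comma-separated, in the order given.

r18: T_18,1=1×1+0=1; T_18,2=2×65535+1=131071; T_18,3=3×21457825+65535=64439010; T_18,4=4×694337290+21457825=2798806985; T_18,5=5×5652751651+694337290=28958095545; T_18,6=6×17505749898+5652751651=110687251039; T_18,7=7×25708104786+17505749898=197462483400; T_18,8=8×20415995028+25708104786=189036065010; T_18,9=9×9528822303+20415995028=106175395755; T_18,10=10×2758334150+9528822303=37112163803; T_18,11=11×512060978+2758334150=8391004908; T_18,12=12×62022324+512060978=1256328866; T_18,13=13×4910178+62022324=125854638; T_18,14=14×249900+4910178=8408778; T_18,15=15×7820+249900=367200; T_18,16=16×136+7820=9996; T_18,17=17×1+136=153; T_18,18=18×0+1=1
r19: T_19,1=1×1+0=1; T_19,2=2×131071+1=262143; T_19,3=3×64439010+131071=193448101; T_19,4=4×2798806985+64439010=11259666950; T_19,5=5×28958095545+2798806985=147589284710; T_19,6=6×110687251039+28958095545=693081601779; T_19,7=7×197462483400+110687251039=1492924634839; T_19,8=8×189036065010+197462483400=1709751003480; T_19,9=9×106175395755+189036065010=1144614626805; T_19,10=10×37112163803+106175395755=477297033785; T_19,11=11×8391004908+37112163803=129413217791; T_19,12=12×1256328866+8391004908=23466951300; T_19,13=13×125854638+1256328866=2892439160; T_19,14=14×8408778+125854638=243577530; T_19,15=15×367200+8408778=13916778; T_19,16=16×9996+367200=527136; T_19,17=17×153+9996=12597; T_19,18=18×1+153=171; T_19,19=19×0+1=1
B_18 = ΣS(18,k) = 1+131071+64439010+2798806985+28958095545+110687251039+197462483400+189036065010+106175395755+37112163803+8391004908+1256328866+125854638+8408778+367200+9996+153+1 = 682076806159
B_19 = ΣS(19,k) = 1+262143+193448101+11259666950+147589284710+693081601779+1492924634839+1709751003480+1144614626805+477297033785+129413217791+23466951300+2892439160+243577530+13916778+527136+12597+171+1 = 5832742205057

682076806159, 5832742205057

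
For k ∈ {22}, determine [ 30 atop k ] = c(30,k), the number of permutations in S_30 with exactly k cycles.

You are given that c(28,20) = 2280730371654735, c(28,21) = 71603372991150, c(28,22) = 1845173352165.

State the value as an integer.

i=29: T(29,21)=2280730371654735+28·71603372991150=4285624815406935 | T(29,22)=71603372991150+28·1845173352165=123268226851770
i=30: T(30,22)=4285624815406935+29·123268226851770=7860403394108265
Read c(30,22) = 7860403394108265.

7860403394108265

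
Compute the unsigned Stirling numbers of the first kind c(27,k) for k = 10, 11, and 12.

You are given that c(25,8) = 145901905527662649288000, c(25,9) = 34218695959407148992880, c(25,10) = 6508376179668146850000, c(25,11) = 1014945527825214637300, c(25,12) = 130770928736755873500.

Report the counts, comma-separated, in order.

6121499916241722700424880, 1025860474208872152587880, 143271701777645411127300

[26] T[26,9]:25*34218695959407148992880+145901905527662649288000=1001369304512841374110000 · T[26,10]:25*6508376179668146850000+34218695959407148992880=196928100451110820242880 · T[26,11]:25*1014945527825214637300+6508376179668146850000=31882014375298512782500 · T[26,12]:25*130770928736755873500+1014945527825214637300=4284218746244111474800
[27] T[27,10]:26*196928100451110820242880+1001369304512841374110000=6121499916241722700424880 · T[27,11]:26*31882014375298512782500+196928100451110820242880=1025860474208872152587880 · T[27,12]:26*4284218746244111474800+31882014375298512782500=143271701777645411127300
Read c(27,10) = 6121499916241722700424880, c(27,11) = 1025860474208872152587880, c(27,12) = 143271701777645411127300.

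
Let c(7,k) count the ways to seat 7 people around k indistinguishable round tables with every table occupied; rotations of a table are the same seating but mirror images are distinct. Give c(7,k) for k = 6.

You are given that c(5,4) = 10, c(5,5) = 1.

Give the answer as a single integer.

i=6: T(6,5)=10+5·1=15 | T(6,6)=1+5·0=1
i=7: T(7,6)=15+6·1=21
Read c(7,6) = 21.

21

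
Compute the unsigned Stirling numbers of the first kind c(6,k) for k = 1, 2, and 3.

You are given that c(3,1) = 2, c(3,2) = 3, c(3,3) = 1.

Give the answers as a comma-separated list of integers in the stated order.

120, 274, 225

i=4: T(4,1)=0+3·2=6 | T(4,2)=2+3·3=11 | T(4,3)=3+3·1=6
i=5: T(5,1)=0+4·6=24 | T(5,2)=6+4·11=50 | T(5,3)=11+4·6=35
i=6: T(6,1)=0+5·24=120 | T(6,2)=24+5·50=274 | T(6,3)=50+5·35=225
Read c(6,1) = 120, c(6,2) = 274, c(6,3) = 225.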